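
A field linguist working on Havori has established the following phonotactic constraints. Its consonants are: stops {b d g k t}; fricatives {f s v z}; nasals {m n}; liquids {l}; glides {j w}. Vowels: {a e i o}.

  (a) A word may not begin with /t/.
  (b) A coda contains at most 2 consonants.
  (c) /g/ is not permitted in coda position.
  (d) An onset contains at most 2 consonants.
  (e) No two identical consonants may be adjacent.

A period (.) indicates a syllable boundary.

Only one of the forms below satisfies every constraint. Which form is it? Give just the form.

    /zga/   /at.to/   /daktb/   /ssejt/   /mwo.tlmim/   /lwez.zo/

/zga/ — σ1 onset /zg/ (2C), coda /∅/ ok → well-formed
/at.to/ — violates constraint (e): adjacent identical consonants /tt/ → ill-formed
/daktb/ — violates constraint (b): syllable 1 coda /ktb/ has 3 consonants (> 2) → ill-formed
/ssejt/ — violates constraint (e): adjacent identical consonants /ss/ → ill-formed
/mwo.tlmim/ — violates constraint (d): syllable 2 onset /tlm/ has 3 consonants (> 2) → ill-formed
/lwez.zo/ — violates constraint (e): adjacent identical consonants /zz/ → ill-formed

/zga/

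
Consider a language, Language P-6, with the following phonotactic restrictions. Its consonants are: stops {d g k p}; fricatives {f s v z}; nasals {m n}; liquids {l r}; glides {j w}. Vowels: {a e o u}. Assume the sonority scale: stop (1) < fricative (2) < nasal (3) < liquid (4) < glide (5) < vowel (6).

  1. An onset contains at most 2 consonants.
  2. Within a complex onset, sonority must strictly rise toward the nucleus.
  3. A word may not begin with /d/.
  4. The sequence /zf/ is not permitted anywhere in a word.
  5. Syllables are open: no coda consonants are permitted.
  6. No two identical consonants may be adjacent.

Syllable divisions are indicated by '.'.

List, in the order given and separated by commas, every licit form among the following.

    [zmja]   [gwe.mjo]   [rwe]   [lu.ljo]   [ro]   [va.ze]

[zmja] — violates constraint 1: syllable 1 onset /zmj/ has 3 consonants (> 2) → illicit
[gwe.mjo] — σ1 onset /gw/ (1→5 rises), coda /∅/ ok; σ2 onset /mj/ (3→5 rises), coda /∅/ ok → licit
[rwe] — σ1 onset /rw/ (4→5 rises), coda /∅/ ok → licit
[lu.ljo] — σ1 onset /l/, coda /∅/ ok; σ2 onset /lj/ (4→5 rises), coda /∅/ ok → licit
[ro] — σ1 onset /r/, coda /∅/ ok → licit
[va.ze] — σ1 onset /v/, coda /∅/ ok; σ2 onset /z/, coda /∅/ ok → licit

[gwe.mjo], [rwe], [lu.ljo], [ro], [va.ze]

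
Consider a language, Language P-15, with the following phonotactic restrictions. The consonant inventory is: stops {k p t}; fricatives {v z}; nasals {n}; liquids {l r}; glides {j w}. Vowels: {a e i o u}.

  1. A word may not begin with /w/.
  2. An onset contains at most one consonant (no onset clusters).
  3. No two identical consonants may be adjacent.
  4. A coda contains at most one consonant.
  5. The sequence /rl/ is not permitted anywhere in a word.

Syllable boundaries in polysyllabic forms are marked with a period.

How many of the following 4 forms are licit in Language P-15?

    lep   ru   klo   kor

lep — σ1 onset /l/, coda /p/ ok → licit
ru — σ1 onset /r/, coda /∅/ ok → licit
klo — violates constraint 2: syllable 1 onset /kl/ has 2 consonants (> 1) → illicit
kor — σ1 onset /k/, coda /r/ ok → licit
Licit: lep, ru, kor → 3.

3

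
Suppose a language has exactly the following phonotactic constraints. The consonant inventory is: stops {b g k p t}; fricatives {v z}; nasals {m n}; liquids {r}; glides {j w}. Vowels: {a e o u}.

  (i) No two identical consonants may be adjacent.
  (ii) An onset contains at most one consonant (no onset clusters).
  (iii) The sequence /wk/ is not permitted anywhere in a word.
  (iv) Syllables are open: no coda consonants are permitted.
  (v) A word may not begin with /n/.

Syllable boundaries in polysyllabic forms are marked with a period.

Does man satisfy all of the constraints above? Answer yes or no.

man — violates constraint (iv): syllable 1 coda /n/ has 1 consonant (> 0) → phonotactically illegal

no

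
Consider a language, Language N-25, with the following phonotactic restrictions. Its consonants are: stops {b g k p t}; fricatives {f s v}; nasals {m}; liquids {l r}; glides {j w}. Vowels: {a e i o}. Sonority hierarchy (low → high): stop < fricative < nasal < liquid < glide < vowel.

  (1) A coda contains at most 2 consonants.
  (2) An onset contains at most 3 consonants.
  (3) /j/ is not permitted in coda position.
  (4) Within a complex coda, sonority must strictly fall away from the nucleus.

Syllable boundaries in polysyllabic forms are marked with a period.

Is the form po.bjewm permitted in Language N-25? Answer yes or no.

po.bjewm — σ1 onset /p/, coda /∅/ ok; σ2 onset /bj/ (2C), coda /wm/ (5→3 falls) ok → permitted

yes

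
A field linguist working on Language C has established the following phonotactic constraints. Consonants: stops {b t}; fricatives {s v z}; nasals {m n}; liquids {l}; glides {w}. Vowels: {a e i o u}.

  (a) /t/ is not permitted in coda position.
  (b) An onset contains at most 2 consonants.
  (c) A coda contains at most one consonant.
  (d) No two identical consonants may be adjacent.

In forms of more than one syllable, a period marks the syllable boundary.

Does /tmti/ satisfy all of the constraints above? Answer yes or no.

no

/tmti/ — violates constraint (b): syllable 1 onset /tmt/ has 3 consonants (> 2) → phonotactically illegal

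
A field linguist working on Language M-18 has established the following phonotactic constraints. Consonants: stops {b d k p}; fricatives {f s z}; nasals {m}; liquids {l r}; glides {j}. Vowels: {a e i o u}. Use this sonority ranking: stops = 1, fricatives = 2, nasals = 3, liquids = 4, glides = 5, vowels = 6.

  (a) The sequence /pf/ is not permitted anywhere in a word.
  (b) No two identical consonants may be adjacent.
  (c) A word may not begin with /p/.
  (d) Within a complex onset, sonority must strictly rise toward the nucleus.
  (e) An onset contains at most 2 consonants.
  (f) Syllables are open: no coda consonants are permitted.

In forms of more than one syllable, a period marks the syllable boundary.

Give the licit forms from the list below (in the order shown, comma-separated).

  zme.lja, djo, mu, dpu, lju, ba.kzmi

zme.lja, djo, mu, lju

zme.lja — σ1 onset /zm/ (2→3 rises), coda /∅/ ok; σ2 onset /lj/ (4→5 rises), coda /∅/ ok → licit
djo — σ1 onset /dj/ (1→5 rises), coda /∅/ ok → licit
mu — σ1 onset /m/, coda /∅/ ok → licit
dpu — violates constraint (d): syllable 1 onset /dp/: /d/ (stop, 1) → /p/ (stop, 1) does not rise → illicit
lju — σ1 onset /lj/ (4→5 rises), coda /∅/ ok → licit
ba.kzmi — violates constraint (e): syllable 2 onset /kzm/ has 3 consonants (> 2) → illicit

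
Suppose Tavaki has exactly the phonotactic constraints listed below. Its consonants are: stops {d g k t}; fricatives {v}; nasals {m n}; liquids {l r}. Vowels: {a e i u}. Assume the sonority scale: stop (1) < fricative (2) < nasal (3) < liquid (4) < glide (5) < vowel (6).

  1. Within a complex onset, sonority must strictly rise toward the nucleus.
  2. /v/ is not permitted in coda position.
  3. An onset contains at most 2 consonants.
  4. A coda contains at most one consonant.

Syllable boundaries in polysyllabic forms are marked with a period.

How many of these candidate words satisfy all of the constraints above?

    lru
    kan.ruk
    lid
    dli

3

lru — violates constraint 1: syllable 1 onset /lr/: /l/ (liquid, 4) → /r/ (liquid, 4) does not rise → illicit
kan.ruk — σ1 onset /k/, coda /n/ ok; σ2 onset /r/, coda /k/ ok → licit
lid — σ1 onset /l/, coda /d/ ok → licit
dli — σ1 onset /dl/ (1→4 rises), coda /∅/ ok → licit
Licit: kan.ruk, lid, dli → 3.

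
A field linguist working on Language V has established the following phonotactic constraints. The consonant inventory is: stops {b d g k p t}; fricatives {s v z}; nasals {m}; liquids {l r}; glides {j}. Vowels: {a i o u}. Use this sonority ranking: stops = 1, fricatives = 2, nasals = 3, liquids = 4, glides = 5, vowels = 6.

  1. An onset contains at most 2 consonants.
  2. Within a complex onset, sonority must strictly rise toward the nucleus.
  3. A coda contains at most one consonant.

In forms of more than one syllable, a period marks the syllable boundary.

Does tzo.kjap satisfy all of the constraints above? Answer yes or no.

yes

tzo.kjap — σ1 onset /tz/ (1→2 rises), coda /∅/ ok; σ2 onset /kj/ (1→5 rises), coda /p/ ok → licit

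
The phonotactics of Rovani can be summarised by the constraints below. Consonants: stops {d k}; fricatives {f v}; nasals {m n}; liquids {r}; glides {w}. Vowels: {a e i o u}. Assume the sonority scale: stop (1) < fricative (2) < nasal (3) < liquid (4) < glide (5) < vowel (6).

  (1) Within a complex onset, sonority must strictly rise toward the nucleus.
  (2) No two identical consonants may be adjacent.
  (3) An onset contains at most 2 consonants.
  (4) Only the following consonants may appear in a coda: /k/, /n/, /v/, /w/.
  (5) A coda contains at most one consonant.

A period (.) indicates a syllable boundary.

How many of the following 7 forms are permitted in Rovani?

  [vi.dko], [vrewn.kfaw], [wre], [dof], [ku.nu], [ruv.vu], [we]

[vi.dko] — violates constraint 1: syllable 2 onset /dk/: /d/ (stop, 1) → /k/ (stop, 1) does not rise → not permitted
[vrewn.kfaw] — violates constraint 5: syllable 1 coda /wn/ has 2 consonants (> 1) → not permitted
[wre] — violates constraint 1: syllable 1 onset /wr/: /w/ (glide, 5) → /r/ (liquid, 4) does not rise → not permitted
[dof] — violates constraint 4: syllable 1 coda contains /f/, which is not a licensed coda consonant → not permitted
[ku.nu] — σ1 onset /k/, coda /∅/ ok; σ2 onset /n/, coda /∅/ ok → permitted
[ruv.vu] — violates constraint 2: adjacent identical consonants /vv/ → not permitted
[we] — σ1 onset /w/, coda /∅/ ok → permitted
Permitted: [ku.nu], [we] → 2.

2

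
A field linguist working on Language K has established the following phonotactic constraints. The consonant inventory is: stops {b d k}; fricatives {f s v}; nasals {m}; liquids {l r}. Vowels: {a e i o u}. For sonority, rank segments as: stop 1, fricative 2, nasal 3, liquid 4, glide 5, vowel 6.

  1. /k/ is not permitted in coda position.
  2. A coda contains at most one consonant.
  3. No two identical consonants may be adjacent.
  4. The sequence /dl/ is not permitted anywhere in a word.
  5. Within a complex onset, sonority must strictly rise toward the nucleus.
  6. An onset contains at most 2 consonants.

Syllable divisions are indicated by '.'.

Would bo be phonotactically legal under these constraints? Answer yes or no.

yes

bo — σ1 onset /b/, coda /∅/ ok → phonotactically legal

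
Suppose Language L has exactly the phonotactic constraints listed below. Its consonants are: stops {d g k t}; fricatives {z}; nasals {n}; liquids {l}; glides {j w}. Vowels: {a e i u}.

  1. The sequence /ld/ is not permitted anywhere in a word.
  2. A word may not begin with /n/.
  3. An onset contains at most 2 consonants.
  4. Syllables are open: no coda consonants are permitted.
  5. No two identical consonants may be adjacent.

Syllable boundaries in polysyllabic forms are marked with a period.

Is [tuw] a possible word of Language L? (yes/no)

[tuw] — violates constraint 4: syllable 1 coda /w/ has 1 consonant (> 0) → not permitted

no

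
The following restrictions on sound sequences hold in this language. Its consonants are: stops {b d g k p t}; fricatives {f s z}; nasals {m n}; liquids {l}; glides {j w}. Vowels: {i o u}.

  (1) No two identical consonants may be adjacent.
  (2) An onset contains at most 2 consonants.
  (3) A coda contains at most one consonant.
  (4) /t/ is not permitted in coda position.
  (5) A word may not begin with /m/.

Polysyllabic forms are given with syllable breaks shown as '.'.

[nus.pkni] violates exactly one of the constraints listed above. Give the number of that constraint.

[nus.pkni]: syllable 2 onset /pkn/ has 3 consonants (> 2).
This is a violation of constraint 2: "An onset contains at most 2 consonants."
The remaining constraints (1, 3, 4, 5) are satisfied.

2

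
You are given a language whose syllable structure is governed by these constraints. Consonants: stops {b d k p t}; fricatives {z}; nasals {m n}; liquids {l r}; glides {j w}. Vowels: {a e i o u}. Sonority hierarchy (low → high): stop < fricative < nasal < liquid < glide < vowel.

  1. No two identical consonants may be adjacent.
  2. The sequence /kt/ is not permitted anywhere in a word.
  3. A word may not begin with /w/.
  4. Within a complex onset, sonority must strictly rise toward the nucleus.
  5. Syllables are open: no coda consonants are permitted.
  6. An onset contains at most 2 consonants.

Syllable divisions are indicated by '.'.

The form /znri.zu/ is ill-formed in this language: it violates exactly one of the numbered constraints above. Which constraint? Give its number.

/znri.zu/: syllable 1 onset /znr/ has 3 consonants (> 2).
This is a violation of constraint 6: "An onset contains at most 2 consonants."
The remaining constraints (1, 2, 3, 4, 5) are satisfied.

6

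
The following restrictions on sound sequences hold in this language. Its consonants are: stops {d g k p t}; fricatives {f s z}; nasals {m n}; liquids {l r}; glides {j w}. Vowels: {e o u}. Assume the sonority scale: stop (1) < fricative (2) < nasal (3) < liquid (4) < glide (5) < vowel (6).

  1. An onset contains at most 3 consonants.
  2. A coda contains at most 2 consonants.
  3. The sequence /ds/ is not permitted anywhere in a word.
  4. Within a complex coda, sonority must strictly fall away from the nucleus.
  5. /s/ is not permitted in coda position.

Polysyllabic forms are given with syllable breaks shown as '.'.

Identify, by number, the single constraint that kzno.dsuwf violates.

3

kzno.dsuwf: contains banned sequence /ds/.
This is a violation of constraint 3: "The sequence /ds/ is not permitted anywhere in a word."
The remaining constraints (1, 2, 4, 5) are satisfied.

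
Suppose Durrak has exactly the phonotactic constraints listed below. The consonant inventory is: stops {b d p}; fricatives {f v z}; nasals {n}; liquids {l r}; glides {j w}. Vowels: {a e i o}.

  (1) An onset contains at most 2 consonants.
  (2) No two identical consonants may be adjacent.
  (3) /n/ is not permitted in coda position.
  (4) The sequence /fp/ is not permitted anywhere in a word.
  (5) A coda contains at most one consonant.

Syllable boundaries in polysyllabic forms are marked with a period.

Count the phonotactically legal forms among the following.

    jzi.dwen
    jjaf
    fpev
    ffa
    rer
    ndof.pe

1

jzi.dwen — violates constraint 3: syllable 2 coda contains /n/ → phonotactically illegal
jjaf — violates constraint 2: adjacent identical consonants /jj/ → phonotactically illegal
fpev — violates constraint 4: contains banned sequence /fp/ → phonotactically illegal
ffa — violates constraint 2: adjacent identical consonants /ff/ → phonotactically illegal
rer — σ1 onset /r/, coda /r/ ok → phonotactically legal
ndof.pe — violates constraint 4: contains banned sequence /fp/ → phonotactically illegal
Phonotactically legal: rer → 1.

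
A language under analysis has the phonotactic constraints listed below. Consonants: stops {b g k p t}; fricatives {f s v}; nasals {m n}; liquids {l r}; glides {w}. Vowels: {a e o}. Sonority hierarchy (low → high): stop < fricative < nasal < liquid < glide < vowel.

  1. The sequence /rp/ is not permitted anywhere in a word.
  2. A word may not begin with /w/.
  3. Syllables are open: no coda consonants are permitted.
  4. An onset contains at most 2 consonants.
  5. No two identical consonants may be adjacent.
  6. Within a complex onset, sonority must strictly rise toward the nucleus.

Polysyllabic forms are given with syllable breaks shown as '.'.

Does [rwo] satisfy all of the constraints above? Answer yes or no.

[rwo] — σ1 onset /rw/ (4→5 rises), coda /∅/ ok → licit

yes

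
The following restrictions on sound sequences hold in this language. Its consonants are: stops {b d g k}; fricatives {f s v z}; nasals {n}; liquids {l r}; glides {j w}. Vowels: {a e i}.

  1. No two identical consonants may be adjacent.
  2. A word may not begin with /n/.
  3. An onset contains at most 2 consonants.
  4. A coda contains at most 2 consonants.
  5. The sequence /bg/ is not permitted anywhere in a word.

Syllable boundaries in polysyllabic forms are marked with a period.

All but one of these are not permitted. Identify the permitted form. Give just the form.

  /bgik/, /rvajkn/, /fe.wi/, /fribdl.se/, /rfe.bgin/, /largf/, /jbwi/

/fe.wi/

/bgik/ — violates constraint 5: contains banned sequence /bg/ → not permitted
/rvajkn/ — violates constraint 4: syllable 1 coda /jkn/ has 3 consonants (> 2) → not permitted
/fe.wi/ — σ1 onset /f/, coda /∅/ ok; σ2 onset /w/, coda /∅/ ok → permitted
/fribdl.se/ — violates constraint 4: syllable 1 coda /bdl/ has 3 consonants (> 2) → not permitted
/rfe.bgin/ — violates constraint 5: contains banned sequence /bg/ → not permitted
/largf/ — violates constraint 4: syllable 1 coda /rgf/ has 3 consonants (> 2) → not permitted
/jbwi/ — violates constraint 3: syllable 1 onset /jbw/ has 3 consonants (> 2) → not permitted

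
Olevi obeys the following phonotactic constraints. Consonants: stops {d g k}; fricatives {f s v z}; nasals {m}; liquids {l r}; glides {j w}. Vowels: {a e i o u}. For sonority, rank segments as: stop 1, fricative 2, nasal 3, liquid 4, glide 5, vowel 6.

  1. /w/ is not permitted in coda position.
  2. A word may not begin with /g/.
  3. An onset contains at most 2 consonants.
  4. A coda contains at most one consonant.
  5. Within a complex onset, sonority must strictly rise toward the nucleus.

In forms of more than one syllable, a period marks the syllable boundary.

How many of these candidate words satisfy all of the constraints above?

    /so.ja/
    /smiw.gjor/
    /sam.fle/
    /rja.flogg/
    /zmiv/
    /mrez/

/so.ja/ — σ1 onset /s/, coda /∅/ ok; σ2 onset /j/, coda /∅/ ok → permitted
/smiw.gjor/ — violates constraint 1: syllable 1 coda contains /w/ → not permitted
/sam.fle/ — σ1 onset /s/, coda /m/ ok; σ2 onset /fl/ (2→4 rises), coda /∅/ ok → permitted
/rja.flogg/ — violates constraint 4: syllable 2 coda /gg/ has 2 consonants (> 1) → not permitted
/zmiv/ — σ1 onset /zm/ (2→3 rises), coda /v/ ok → permitted
/mrez/ — σ1 onset /mr/ (3→4 rises), coda /z/ ok → permitted
Permitted: /so.ja/, /sam.fle/, /zmiv/, /mrez/ → 4.

4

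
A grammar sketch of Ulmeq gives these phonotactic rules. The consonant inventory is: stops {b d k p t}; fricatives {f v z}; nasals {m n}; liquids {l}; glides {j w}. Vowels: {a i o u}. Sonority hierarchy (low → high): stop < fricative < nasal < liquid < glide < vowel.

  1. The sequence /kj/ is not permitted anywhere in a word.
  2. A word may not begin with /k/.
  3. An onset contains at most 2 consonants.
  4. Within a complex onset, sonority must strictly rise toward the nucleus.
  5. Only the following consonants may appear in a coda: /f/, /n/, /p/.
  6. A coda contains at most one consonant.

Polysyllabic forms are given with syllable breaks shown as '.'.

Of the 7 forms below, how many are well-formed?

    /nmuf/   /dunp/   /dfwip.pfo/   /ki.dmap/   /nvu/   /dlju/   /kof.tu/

0

/nmuf/ — violates constraint 4: syllable 1 onset /nm/: /n/ (nasal, 3) → /m/ (nasal, 3) does not rise → ill-formed
/dunp/ — violates constraint 6: syllable 1 coda /np/ has 2 consonants (> 1) → ill-formed
/dfwip.pfo/ — violates constraint 3: syllable 1 onset /dfw/ has 3 consonants (> 2) → ill-formed
/ki.dmap/ — violates constraint 2: word begins with /k/ → ill-formed
/nvu/ — violates constraint 4: syllable 1 onset /nv/: /n/ (nasal, 3) → /v/ (fricative, 2) does not rise → ill-formed
/dlju/ — violates constraint 3: syllable 1 onset /dlj/ has 3 consonants (> 2) → ill-formed
/kof.tu/ — violates constraint 2: word begins with /k/ → ill-formed
No form is well-formed → 0.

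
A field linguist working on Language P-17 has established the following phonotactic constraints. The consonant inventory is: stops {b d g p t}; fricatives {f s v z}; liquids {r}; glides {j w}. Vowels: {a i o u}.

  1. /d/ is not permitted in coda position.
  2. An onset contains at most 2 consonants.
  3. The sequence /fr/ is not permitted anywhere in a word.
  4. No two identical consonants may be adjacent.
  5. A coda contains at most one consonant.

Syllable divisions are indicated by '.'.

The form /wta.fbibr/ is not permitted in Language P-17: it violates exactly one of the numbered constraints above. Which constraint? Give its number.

5

/wta.fbibr/: syllable 2 coda /br/ has 2 consonants (> 1).
This is a violation of constraint 5: "A coda contains at most one consonant."
The remaining constraints (1, 2, 3, 4) are satisfied.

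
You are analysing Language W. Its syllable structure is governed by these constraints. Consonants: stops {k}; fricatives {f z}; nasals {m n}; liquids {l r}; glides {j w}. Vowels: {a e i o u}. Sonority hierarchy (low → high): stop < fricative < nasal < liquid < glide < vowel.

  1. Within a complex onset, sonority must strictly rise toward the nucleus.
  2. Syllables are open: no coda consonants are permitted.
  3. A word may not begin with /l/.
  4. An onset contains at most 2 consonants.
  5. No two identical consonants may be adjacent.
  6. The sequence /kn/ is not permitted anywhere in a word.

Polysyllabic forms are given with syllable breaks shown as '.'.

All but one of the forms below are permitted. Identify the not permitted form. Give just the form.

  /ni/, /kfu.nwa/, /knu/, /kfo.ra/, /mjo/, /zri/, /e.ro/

/ni/ — σ1 onset /n/, coda /∅/ ok → permitted
/kfu.nwa/ — σ1 onset /kf/ (1→2 rises), coda /∅/ ok; σ2 onset /nw/ (3→5 rises), coda /∅/ ok → permitted
/knu/ — violates constraint 6: contains banned sequence /kn/ → not permitted
/kfo.ra/ — σ1 onset /kf/ (1→2 rises), coda /∅/ ok; σ2 onset /r/, coda /∅/ ok → permitted
/mjo/ — σ1 onset /mj/ (3→5 rises), coda /∅/ ok → permitted
/zri/ — σ1 onset /zr/ (2→4 rises), coda /∅/ ok → permitted
/e.ro/ — σ1 onset /∅/, coda /∅/ ok; σ2 onset /r/, coda /∅/ ok → permitted

/knu/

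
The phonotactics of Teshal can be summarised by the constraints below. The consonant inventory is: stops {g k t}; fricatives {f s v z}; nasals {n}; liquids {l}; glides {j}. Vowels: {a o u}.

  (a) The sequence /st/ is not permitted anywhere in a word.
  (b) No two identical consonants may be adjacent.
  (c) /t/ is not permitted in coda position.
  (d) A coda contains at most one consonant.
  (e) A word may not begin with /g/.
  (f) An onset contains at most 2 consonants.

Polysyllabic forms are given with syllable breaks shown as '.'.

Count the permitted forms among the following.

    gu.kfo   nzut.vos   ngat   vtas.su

0

gu.kfo — violates constraint (e): word begins with /g/ → not permitted
nzut.vos — violates constraint (c): syllable 1 coda contains /t/ → not permitted
ngat — violates constraint (c): syllable 1 coda contains /t/ → not permitted
vtas.su — violates constraint (b): adjacent identical consonants /ss/ → not permitted
No form is permitted → 0.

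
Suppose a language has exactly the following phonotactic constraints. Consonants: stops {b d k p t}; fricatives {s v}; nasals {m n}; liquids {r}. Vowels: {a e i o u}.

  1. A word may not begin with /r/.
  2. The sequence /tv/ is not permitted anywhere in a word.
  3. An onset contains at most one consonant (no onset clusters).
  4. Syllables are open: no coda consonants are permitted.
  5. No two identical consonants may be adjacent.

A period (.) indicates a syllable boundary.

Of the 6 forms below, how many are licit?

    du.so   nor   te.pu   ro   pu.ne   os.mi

3

du.so — σ1 onset /d/, coda /∅/ ok; σ2 onset /s/, coda /∅/ ok → licit
nor — violates constraint 4: syllable 1 coda /r/ has 1 consonant (> 0) → illicit
te.pu — σ1 onset /t/, coda /∅/ ok; σ2 onset /p/, coda /∅/ ok → licit
ro — violates constraint 1: word begins with /r/ → illicit
pu.ne — σ1 onset /p/, coda /∅/ ok; σ2 onset /n/, coda /∅/ ok → licit
os.mi — violates constraint 4: syllable 1 coda /s/ has 1 consonant (> 0) → illicit
Licit: du.so, te.pu, pu.ne → 3.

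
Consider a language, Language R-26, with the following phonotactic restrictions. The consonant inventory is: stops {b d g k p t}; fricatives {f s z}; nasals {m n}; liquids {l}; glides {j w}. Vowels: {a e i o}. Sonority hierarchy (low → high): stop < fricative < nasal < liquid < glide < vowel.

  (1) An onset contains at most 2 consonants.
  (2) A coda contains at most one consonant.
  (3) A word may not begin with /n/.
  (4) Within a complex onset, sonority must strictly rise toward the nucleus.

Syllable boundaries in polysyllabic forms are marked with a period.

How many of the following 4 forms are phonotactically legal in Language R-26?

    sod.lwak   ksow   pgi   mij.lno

2

sod.lwak — σ1 onset /s/, coda /d/ ok; σ2 onset /lw/ (4→5 rises), coda /k/ ok → phonotactically legal
ksow — σ1 onset /ks/ (1→2 rises), coda /w/ ok → phonotactically legal
pgi — violates constraint 4: syllable 1 onset /pg/: /p/ (stop, 1) → /g/ (stop, 1) does not rise → phonotactically illegal
mij.lno — violates constraint 4: syllable 2 onset /ln/: /l/ (liquid, 4) → /n/ (nasal, 3) does not rise → phonotactically illegal
Phonotactically legal: sod.lwak, ksow → 2.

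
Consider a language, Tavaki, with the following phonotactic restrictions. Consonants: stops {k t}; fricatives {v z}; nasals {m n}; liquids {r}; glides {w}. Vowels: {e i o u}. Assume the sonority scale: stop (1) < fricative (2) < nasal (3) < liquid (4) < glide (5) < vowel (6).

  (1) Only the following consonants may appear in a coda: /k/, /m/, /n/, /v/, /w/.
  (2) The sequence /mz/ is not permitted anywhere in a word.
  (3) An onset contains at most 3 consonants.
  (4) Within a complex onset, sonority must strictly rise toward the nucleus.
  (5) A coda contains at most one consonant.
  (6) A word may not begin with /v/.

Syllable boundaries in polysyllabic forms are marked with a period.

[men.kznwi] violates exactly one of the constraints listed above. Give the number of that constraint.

[men.kznwi]: syllable 2 onset /kznw/ has 4 consonants (> 3).
This is a violation of constraint 3: "An onset contains at most 3 consonants."
The remaining constraints (1, 2, 4, 5, 6) are satisfied.

3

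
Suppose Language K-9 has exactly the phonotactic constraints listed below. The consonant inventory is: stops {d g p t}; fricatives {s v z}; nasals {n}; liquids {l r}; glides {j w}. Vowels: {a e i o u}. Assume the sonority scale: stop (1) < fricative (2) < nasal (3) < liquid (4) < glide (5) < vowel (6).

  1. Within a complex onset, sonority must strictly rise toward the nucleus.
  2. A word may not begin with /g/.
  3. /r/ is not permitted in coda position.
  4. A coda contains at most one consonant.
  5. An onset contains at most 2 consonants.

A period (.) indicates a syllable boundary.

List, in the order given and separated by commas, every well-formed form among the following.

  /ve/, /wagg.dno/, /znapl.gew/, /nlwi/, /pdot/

/ve/ — σ1 onset /v/, coda /∅/ ok → well-formed
/wagg.dno/ — violates constraint 4: syllable 1 coda /gg/ has 2 consonants (> 1) → ill-formed
/znapl.gew/ — violates constraint 4: syllable 1 coda /pl/ has 2 consonants (> 1) → ill-formed
/nlwi/ — violates constraint 5: syllable 1 onset /nlw/ has 3 consonants (> 2) → ill-formed
/pdot/ — violates constraint 1: syllable 1 onset /pd/: /p/ (stop, 1) → /d/ (stop, 1) does not rise → ill-formed

/ve/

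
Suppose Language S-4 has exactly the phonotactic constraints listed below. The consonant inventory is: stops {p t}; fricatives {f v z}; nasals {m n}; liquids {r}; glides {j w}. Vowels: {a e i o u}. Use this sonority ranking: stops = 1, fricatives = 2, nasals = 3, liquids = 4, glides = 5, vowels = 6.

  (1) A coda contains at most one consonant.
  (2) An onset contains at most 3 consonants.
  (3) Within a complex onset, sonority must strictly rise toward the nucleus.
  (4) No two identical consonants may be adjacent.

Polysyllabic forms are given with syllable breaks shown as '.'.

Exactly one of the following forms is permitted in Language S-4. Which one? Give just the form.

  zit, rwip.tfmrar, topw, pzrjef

zit

zit — σ1 onset /z/, coda /t/ ok → permitted
rwip.tfmrar — violates constraint 2: syllable 2 onset /tfmr/ has 4 consonants (> 3) → not permitted
topw — violates constraint 1: syllable 1 coda /pw/ has 2 consonants (> 1) → not permitted
pzrjef — violates constraint 2: syllable 1 onset /pzrj/ has 4 consonants (> 3) → not permitted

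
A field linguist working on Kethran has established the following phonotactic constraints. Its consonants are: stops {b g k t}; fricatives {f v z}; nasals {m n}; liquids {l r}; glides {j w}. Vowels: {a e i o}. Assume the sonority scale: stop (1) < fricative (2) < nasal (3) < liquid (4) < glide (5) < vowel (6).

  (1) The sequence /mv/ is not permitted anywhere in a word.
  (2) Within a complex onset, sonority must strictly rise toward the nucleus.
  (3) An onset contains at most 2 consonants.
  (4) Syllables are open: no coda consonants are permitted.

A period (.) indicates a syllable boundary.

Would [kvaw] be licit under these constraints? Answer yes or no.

no

[kvaw] — violates constraint 4: syllable 1 coda /w/ has 1 consonant (> 0) → illicit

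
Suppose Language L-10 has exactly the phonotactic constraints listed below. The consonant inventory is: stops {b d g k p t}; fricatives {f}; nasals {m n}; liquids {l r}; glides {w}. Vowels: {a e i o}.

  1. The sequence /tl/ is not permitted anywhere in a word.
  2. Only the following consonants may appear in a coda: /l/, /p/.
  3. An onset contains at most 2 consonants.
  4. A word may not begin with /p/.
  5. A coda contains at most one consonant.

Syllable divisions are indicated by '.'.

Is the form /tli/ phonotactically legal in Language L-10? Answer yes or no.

/tli/ — violates constraint 1: contains banned sequence /tl/ → phonotactically illegal

no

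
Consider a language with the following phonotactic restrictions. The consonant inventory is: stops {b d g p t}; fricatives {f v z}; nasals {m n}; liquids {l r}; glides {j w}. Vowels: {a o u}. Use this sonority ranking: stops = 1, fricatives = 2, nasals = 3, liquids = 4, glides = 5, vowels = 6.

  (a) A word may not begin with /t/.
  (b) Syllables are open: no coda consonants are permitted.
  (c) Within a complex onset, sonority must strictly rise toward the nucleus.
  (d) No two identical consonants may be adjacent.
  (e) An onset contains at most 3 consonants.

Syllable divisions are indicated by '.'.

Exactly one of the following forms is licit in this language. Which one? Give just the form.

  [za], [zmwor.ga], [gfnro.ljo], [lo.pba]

[za] — σ1 onset /z/, coda /∅/ ok → licit
[zmwor.ga] — violates constraint (b): syllable 1 coda /r/ has 1 consonant (> 0) → illicit
[gfnro.ljo] — violates constraint (e): syllable 1 onset /gfnr/ has 4 consonants (> 3) → illicit
[lo.pba] — violates constraint (c): syllable 2 onset /pb/: /p/ (stop, 1) → /b/ (stop, 1) does not rise → illicit

[za]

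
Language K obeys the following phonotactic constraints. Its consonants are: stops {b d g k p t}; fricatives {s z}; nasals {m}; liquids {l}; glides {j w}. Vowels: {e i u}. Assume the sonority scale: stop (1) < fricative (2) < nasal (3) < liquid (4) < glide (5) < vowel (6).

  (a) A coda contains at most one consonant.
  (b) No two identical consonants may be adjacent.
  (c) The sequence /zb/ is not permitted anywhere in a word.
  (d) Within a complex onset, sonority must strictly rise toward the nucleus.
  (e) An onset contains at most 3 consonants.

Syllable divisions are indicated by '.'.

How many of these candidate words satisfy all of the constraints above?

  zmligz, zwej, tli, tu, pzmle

zmligz — violates constraint (a): syllable 1 coda /gz/ has 2 consonants (> 1) → ill-formed
zwej — σ1 onset /zw/ (2→5 rises), coda /j/ ok → well-formed
tli — σ1 onset /tl/ (1→4 rises), coda /∅/ ok → well-formed
tu — σ1 onset /t/, coda /∅/ ok → well-formed
pzmle — violates constraint (e): syllable 1 onset /pzml/ has 4 consonants (> 3) → ill-formed
Well-formed: zwej, tli, tu → 3.

3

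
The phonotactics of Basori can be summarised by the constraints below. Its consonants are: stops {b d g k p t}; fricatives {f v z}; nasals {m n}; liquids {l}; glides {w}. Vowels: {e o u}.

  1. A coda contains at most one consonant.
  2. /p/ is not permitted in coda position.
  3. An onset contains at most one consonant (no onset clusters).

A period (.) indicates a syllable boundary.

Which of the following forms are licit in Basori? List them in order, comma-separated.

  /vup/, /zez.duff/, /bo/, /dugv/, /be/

/bo/, /be/

/vup/ — violates constraint 2: syllable 1 coda contains /p/ → illicit
/zez.duff/ — violates constraint 1: syllable 2 coda /ff/ has 2 consonants (> 1) → illicit
/bo/ — σ1 onset /b/, coda /∅/ ok → licit
/dugv/ — violates constraint 1: syllable 1 coda /gv/ has 2 consonants (> 1) → illicit
/be/ — σ1 onset /b/, coda /∅/ ok → licit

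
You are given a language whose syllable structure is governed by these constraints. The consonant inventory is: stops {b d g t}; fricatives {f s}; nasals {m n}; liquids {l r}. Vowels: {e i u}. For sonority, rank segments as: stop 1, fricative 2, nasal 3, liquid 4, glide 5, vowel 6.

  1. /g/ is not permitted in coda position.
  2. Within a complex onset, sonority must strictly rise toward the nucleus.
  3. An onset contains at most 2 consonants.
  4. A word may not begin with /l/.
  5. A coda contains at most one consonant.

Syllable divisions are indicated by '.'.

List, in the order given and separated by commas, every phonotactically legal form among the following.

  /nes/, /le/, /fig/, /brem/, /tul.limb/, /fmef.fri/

/nes/, /brem/, /fmef.fri/

/nes/ — σ1 onset /n/, coda /s/ ok → phonotactically legal
/le/ — violates constraint 4: word begins with /l/ → phonotactically illegal
/fig/ — violates constraint 1: syllable 1 coda contains /g/ → phonotactically illegal
/brem/ — σ1 onset /br/ (1→4 rises), coda /m/ ok → phonotactically legal
/tul.limb/ — violates constraint 5: syllable 2 coda /mb/ has 2 consonants (> 1) → phonotactically illegal
/fmef.fri/ — σ1 onset /fm/ (2→3 rises), coda /f/ ok; σ2 onset /fr/ (2→4 rises), coda /∅/ ok → phonotactically legal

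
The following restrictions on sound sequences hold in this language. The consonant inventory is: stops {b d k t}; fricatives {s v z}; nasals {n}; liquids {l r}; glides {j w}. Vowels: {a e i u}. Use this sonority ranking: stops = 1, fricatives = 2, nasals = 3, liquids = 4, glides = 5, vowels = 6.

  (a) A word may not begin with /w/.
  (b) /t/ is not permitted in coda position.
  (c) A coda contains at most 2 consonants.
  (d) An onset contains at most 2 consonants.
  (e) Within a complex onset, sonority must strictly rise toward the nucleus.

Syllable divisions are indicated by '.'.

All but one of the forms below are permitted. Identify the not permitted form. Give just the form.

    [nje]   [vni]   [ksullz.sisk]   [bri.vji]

[nje] — σ1 onset /nj/ (3→5 rises), coda /∅/ ok → permitted
[vni] — σ1 onset /vn/ (2→3 rises), coda /∅/ ok → permitted
[ksullz.sisk] — violates constraint (c): syllable 1 coda /llz/ has 3 consonants (> 2) → not permitted
[bri.vji] — σ1 onset /br/ (1→4 rises), coda /∅/ ok; σ2 onset /vj/ (2→5 rises), coda /∅/ ok → permitted

[ksullz.sisk]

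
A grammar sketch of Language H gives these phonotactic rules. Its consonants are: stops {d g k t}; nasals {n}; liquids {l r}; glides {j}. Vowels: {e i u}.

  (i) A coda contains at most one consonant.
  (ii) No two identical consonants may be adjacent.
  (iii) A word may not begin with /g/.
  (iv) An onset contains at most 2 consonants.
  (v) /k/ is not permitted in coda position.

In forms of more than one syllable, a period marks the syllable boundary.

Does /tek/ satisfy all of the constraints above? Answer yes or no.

no

/tek/ — violates constraint (v): syllable 1 coda contains /k/ → ill-formed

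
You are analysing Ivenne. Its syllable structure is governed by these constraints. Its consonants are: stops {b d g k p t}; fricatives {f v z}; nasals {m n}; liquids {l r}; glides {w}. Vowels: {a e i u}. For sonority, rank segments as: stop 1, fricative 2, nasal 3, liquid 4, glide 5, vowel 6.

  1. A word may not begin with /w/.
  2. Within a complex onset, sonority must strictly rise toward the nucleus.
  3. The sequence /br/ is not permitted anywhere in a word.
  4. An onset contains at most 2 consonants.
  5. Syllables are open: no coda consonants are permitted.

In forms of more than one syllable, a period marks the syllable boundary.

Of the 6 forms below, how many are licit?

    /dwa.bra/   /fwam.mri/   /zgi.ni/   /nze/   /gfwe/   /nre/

/dwa.bra/ — violates constraint 3: contains banned sequence /br/ → illicit
/fwam.mri/ — violates constraint 5: syllable 1 coda /m/ has 1 consonant (> 0) → illicit
/zgi.ni/ — violates constraint 2: syllable 1 onset /zg/: /z/ (fricative, 2) → /g/ (stop, 1) does not rise → illicit
/nze/ — violates constraint 2: syllable 1 onset /nz/: /n/ (nasal, 3) → /z/ (fricative, 2) does not rise → illicit
/gfwe/ — violates constraint 4: syllable 1 onset /gfw/ has 3 consonants (> 2) → illicit
/nre/ — σ1 onset /nr/ (3→4 rises), coda /∅/ ok → licit
Licit: /nre/ → 1.

1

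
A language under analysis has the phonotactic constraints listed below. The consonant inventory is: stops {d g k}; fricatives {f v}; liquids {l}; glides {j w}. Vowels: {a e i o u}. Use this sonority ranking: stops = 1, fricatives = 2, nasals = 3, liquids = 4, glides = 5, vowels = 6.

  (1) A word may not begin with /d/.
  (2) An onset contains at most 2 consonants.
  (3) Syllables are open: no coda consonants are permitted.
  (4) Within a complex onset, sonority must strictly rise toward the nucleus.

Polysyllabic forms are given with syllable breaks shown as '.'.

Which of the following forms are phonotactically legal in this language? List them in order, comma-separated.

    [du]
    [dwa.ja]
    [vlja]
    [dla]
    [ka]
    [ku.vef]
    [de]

[ka]

[du] — violates constraint 1: word begins with /d/ → phonotactically illegal
[dwa.ja] — violates constraint 1: word begins with /d/ → phonotactically illegal
[vlja] — violates constraint 2: syllable 1 onset /vlj/ has 3 consonants (> 2) → phonotactically illegal
[dla] — violates constraint 1: word begins with /d/ → phonotactically illegal
[ka] — σ1 onset /k/, coda /∅/ ok → phonotactically legal
[ku.vef] — violates constraint 3: syllable 2 coda /f/ has 1 consonant (> 0) → phonotactically illegal
[de] — violates constraint 1: word begins with /d/ → phonotactically illegal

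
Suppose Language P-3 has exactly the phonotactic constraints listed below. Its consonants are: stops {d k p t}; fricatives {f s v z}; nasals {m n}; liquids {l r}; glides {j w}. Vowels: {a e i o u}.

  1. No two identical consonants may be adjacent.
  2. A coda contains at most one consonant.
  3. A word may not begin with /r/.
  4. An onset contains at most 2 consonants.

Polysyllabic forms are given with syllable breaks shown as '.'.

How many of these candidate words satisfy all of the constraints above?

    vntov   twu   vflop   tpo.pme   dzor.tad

3

vntov — violates constraint 4: syllable 1 onset /vnt/ has 3 consonants (> 2) → not permitted
twu — σ1 onset /tw/ (2C), coda /∅/ ok → permitted
vflop — violates constraint 4: syllable 1 onset /vfl/ has 3 consonants (> 2) → not permitted
tpo.pme — σ1 onset /tp/ (2C), coda /∅/ ok; σ2 onset /pm/ (2C), coda /∅/ ok → permitted
dzor.tad — σ1 onset /dz/ (2C), coda /r/ ok; σ2 onset /t/, coda /d/ ok → permitted
Permitted: twu, tpo.pme, dzor.tad → 3.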